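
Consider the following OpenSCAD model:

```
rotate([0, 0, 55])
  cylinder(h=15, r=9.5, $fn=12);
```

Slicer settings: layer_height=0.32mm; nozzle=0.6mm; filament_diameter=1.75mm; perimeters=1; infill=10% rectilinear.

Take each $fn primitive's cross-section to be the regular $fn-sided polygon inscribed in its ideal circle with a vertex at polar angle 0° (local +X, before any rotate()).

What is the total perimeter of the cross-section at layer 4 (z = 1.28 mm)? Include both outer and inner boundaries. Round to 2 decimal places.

At z = 1.28 mm: the cylinder: section is a regular 12-gon, circumradius r=9.5 (perimeter = 2·12·9.500·sin(180°/12) = 59.01 mm); (rotated 55° about Z; rotation is an isometry so areas/perimeters/island counts are preserved). Overall, the cross-section is a single solid region. Total boundary length (outer) = 59.01 mm.

59.01 mm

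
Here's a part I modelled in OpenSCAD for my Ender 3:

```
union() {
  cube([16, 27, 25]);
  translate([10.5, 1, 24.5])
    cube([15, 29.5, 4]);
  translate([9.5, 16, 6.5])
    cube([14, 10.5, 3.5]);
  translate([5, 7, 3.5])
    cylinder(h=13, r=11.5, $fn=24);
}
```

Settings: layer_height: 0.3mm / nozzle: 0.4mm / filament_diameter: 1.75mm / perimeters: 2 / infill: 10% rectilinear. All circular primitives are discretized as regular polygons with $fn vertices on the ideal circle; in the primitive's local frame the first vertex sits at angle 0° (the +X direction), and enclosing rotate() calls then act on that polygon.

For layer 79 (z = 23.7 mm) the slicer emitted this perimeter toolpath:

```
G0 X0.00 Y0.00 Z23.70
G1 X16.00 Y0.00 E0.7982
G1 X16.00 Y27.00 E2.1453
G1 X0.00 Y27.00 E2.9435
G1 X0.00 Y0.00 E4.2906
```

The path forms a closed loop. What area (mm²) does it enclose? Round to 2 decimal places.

Apply the shoelace formula to the sequence of (X, Y) vertices; enclosed area = 432.00 mm².

432.00 mm²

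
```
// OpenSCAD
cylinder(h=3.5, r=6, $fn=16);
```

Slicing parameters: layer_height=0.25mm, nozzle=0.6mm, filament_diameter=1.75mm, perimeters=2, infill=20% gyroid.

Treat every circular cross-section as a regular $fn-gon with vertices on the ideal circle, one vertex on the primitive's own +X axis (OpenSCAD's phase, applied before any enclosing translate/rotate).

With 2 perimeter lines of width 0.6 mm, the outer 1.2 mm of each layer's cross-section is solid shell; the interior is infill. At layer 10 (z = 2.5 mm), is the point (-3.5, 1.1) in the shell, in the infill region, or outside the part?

infill

At z = 2.5 mm: the cylinder: section is a regular 16-gon, circumradius r=6. Overall, the cross-section is a single solid region. The nearest boundary edge runs (-5.54, 2.30)→(-6.00, 0.00); distance from the point to it = 2.24 mm. The point is inside the cross-section and 2.24 mm from the nearest boundary — more than the 1.2 mm shell width (2 × 0.6), so it's in the infill interior.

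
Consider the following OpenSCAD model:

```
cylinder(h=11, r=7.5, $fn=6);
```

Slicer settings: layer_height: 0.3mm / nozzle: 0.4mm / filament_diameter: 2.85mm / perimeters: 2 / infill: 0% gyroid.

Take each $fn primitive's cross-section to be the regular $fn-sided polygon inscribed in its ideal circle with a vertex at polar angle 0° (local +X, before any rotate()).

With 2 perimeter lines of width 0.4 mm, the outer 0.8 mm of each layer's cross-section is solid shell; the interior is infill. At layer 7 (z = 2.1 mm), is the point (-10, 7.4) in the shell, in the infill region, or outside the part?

At z = 2.1 mm: the r=7.5 cylinder contributes a regular 6-gon of circumradius 7.5. Overall, the cross-section is a single solid region. The nearest boundary edge runs (-3.75, 6.50)→(-7.50, 0.00); distance from the point to it = 5.87 mm. The point is not inside any of the regions above, so it lies outside the cross-section (5.87 mm from the nearest boundary).

outside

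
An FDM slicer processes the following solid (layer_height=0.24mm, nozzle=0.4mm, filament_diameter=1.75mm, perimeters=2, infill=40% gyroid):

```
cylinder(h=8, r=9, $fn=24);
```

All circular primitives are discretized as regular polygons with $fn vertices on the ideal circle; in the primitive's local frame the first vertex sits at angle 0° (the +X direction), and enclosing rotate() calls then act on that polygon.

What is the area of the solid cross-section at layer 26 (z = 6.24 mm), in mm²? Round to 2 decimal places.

251.57 mm²

At z = 6.24 mm: the r=9 cylinder contributes a regular 24-gon of circumradius 9 (area = (24/2)·9.000²·sin(360°/24) = 251.57 mm²). Overall, the cross-section is a single solid region. Net area = 251.57 mm².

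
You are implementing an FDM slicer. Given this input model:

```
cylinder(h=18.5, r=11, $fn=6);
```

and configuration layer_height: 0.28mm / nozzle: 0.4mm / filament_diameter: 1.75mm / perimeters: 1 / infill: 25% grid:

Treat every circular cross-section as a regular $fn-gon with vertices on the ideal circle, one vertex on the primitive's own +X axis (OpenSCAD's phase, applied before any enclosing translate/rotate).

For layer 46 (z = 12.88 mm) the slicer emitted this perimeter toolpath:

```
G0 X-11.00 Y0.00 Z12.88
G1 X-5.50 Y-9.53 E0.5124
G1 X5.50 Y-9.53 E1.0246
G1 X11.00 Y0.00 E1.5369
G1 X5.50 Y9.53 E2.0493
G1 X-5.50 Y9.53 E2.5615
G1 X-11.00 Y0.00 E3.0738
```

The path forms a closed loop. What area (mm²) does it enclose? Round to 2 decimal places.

314.49 mm²

Apply the shoelace formula to the sequence of (X, Y) vertices; enclosed area = 314.49 mm².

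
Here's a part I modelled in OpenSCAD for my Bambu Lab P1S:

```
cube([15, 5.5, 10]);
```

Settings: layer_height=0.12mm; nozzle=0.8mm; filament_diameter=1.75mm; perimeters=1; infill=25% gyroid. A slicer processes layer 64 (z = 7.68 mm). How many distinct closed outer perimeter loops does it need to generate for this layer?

1

At z = 7.68 mm: the 15×5.5 cube contributes its full rectangle. The result has 1 disconnected region.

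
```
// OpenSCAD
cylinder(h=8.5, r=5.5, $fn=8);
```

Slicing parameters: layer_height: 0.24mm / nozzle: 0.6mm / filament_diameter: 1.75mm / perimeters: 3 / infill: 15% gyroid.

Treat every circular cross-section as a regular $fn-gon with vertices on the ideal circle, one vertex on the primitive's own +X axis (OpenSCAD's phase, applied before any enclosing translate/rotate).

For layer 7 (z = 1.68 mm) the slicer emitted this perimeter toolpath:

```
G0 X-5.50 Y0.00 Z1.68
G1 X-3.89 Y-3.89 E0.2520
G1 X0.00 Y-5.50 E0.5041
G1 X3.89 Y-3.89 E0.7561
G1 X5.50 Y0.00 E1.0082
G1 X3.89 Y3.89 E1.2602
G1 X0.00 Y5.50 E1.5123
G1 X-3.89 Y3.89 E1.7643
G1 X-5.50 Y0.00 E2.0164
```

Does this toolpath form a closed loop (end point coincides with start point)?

yes

Start point (G0): (-5.50, 0.00). End point (last G1): the path returns to the start — closed.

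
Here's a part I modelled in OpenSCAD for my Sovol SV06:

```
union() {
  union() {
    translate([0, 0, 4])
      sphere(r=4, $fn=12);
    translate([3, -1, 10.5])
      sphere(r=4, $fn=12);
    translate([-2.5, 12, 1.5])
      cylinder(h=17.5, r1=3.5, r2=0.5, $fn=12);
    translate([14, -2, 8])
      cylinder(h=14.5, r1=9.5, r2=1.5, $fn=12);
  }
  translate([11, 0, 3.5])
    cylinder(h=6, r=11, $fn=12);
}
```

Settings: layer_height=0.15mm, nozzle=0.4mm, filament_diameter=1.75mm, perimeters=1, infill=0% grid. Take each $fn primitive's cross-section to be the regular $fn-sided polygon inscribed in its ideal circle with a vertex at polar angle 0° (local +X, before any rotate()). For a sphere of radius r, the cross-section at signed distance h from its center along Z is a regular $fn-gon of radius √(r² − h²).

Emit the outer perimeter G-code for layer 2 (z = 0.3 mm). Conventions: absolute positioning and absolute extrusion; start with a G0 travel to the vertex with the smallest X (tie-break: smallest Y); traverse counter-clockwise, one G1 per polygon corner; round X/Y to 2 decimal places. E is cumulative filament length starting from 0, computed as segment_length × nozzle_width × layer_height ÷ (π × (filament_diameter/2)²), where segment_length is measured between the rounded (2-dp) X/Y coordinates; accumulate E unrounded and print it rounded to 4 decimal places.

At z = 0.3 mm: the sphere: section is a regular 12-gon, circumradius = √(r²−h²) = √(4²−3.7²) = 1.520; the sphere at (3, -1) is not intersected at this z (|z−center|=10.200 > r=4); the cone at (-2.5, 12) is not intersected at this z (z outside [1.5, 19]); the cone at (14, -2) does not reach this height (z outside [8, 22.5]); Combining (union): only the r=4 sphere is present, so the union is just that shape — 1 connected region; the cylinder at (11, 0) is not intersected at this z (z outside [3.5, 9.5]); Combining (union): only that combined region is present, so the union is just that shape — 1 connected region. The outline is a single polygon with 12 vertices. Extrusion per mm of travel: 0.4 × 0.15 / (π × 0.875²) = 0.024945. Accumulating E over each segment gives final E = 0.2359.

G0 X-1.52 Y0.00 Z0.30
G1 X-1.32 Y-0.76 E0.0196
G1 X-0.76 Y-1.32 E0.0394
G1 X0.00 Y-1.52 E0.0590
G1 X0.76 Y-1.32 E0.0786
G1 X1.32 Y-0.76 E0.0983
G1 X1.52 Y0.00 E0.1179
G1 X1.32 Y0.76 E0.1375
G1 X0.76 Y1.32 E0.1573
G1 X0.00 Y1.52 E0.1769
G1 X-0.76 Y1.32 E0.1965
G1 X-1.32 Y0.76 E0.2162
G1 X-1.52 Y0.00 E0.2359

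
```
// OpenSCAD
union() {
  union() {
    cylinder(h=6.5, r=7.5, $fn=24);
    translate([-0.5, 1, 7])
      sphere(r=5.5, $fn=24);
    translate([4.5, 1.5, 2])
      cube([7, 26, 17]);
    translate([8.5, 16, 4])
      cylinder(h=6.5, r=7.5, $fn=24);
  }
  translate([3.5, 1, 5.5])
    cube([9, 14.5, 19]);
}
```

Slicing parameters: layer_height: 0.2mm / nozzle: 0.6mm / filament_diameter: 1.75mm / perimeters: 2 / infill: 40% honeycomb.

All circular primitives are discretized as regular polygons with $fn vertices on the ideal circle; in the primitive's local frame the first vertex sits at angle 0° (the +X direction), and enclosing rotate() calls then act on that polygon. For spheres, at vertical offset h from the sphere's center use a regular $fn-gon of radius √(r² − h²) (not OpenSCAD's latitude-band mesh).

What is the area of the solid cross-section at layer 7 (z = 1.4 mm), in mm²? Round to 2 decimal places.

At z = 1.4 mm: the r=7.5 cylinder gives a regular 24-gon of circumradius 7.5 (constant along its height) (area = (24/2)·7.500²·sin(360°/24) = 174.70 mm²); the sphere at (-0.5, 1) is absent (|z−center|=5.600 > r=5.5); the cube at (4.5, 1.5) does not reach this height (z outside [2, 19]); the cylinder at (8.5, 16) is not intersected at this z (z outside [4, 10.5]); Merging all regions: only the r=7.5 cylinder is present, so the union is just that shape — area = 174.70 mm²; the cube at (3.5, 1) is absent (z outside [5.5, 24.5]); Taking the union: only the result so far is present, so the union is just that shape — area = 174.70 mm². Overall, the cross-section is a single solid region. Net area = 174.70 mm².

174.70 mm²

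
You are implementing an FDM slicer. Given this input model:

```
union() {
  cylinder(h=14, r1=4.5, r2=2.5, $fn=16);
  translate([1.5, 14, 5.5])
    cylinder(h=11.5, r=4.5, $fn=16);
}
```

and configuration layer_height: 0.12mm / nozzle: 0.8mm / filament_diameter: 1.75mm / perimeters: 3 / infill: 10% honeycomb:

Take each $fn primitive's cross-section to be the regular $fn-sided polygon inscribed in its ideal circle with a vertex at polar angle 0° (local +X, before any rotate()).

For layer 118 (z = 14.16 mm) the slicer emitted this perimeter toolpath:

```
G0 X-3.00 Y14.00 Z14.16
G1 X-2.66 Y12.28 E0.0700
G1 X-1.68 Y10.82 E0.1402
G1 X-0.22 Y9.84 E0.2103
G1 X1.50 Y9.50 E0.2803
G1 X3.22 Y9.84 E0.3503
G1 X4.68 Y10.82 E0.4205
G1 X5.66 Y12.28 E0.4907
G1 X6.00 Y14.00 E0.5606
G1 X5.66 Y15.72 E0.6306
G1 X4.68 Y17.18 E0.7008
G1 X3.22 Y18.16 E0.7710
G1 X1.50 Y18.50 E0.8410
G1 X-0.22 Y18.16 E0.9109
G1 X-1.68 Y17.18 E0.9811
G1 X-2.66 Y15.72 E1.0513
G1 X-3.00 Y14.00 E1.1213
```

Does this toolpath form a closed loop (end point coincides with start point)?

Start point (G0): (-3.00, 14.00). End point (last G1): the path returns to the start — closed.

yes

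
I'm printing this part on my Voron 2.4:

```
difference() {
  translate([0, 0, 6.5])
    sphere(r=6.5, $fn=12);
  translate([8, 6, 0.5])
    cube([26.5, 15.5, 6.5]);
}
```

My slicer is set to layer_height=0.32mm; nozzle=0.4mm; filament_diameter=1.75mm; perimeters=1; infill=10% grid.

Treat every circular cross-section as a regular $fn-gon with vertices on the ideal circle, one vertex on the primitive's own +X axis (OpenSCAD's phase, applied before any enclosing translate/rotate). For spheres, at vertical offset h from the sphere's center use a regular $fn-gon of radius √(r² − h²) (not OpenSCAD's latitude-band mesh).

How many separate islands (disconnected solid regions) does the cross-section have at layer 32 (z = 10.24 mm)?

At z = 10.24 mm: the sphere: section is a regular 12-gon, circumradius = √(r²−h²) = √(6.5²−3.74²) = 5.316; the cube at (8, 6) is absent (z outside [0.5, 7]); After the difference (first − rest): none of the subtracted shapes is present at this height, so the r=6.5 sphere is unchanged — 1 connected region. Overall, the cross-section is a single solid region. Island count = 1.

1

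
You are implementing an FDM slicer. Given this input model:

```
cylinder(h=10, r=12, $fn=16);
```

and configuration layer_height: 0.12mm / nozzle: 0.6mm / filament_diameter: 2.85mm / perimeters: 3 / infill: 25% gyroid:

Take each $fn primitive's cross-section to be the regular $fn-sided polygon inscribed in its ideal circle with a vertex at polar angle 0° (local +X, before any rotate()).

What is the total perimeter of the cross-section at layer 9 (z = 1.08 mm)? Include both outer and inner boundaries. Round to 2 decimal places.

74.91 mm

At z = 1.08 mm: the r=12 cylinder gives a regular 16-gon of circumradius 12 (constant along its height) (perimeter = 2·16·12.000·sin(180°/16) = 74.91 mm). Overall, the cross-section is a single solid region. Total boundary length (outer) = 74.91 mm.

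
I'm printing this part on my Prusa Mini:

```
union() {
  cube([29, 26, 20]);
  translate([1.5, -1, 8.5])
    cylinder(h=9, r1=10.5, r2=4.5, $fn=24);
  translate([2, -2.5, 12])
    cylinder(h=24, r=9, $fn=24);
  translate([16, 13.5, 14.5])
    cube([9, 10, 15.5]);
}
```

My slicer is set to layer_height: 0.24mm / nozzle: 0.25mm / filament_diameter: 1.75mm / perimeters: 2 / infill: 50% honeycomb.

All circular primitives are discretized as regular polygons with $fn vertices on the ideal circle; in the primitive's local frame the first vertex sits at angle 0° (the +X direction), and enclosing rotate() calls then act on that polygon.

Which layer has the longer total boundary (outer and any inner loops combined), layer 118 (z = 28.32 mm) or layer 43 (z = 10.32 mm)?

layer 43 (z = 10.32 mm)

Layer 118 (z = 28.32): the cube is absent (z outside [0, 20]); the cone at (1.5, -1) is absent (z outside [8.5, 17.5]); the r=9 cylinder at (2, -2.5) contributes a regular 24-gon of circumradius 9 (perimeter = 2·24·9.000·sin(180°/24) = 56.39 mm); the cube at (16, 13.5) is present — its section is the full 9×10 rectangle (perimeter 38.00 mm); Taking the union: the 2 present regions are separate (no shared area or edge), so areas and boundary lengths simply add and each stays a separate island — boundary = 94.39 mm. So its perimeter = 94.39 mm. Layer 43 (z = 10.32): the cube is present — its section is the full 29×26 rectangle (perimeter 110.00 mm); the cone at (1.5, -1) (r1=10.5→r2=4.5) has section circumradius 9.287 here — a regular 24-gon (perimeter = 2·24·9.287·sin(180°/24) = 58.18 mm); the cylinder at (2, -2.5) is absent (z outside [12, 36]); the cube at (16, 13.5) is absent (z outside [14.5, 30]); Taking the union: the regions partially overlap (shared area 70.02 mm²), so the edge portions inside another operand are dropped and the merged outline is re-measured after clipping — boundary = 134.39 mm. So its perimeter = 134.39 mm. Layer 43 is larger (134.39 vs 94.39 mm).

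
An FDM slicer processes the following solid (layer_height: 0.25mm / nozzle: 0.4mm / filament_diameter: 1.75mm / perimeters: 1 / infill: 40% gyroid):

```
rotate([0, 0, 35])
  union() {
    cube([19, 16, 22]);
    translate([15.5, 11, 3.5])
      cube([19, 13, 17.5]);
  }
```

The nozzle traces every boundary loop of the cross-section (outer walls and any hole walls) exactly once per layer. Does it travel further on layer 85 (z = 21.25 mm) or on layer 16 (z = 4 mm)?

Layer 85 (z = 21.25): the cube is present — its section is the full 19×16 rectangle (perimeter 70.00 mm); the cube at (15.5, 11) is absent (z outside [3.5, 21]); Taking the union: only the 19×16 cube is present, so the union is just that shape — boundary = 70.00 mm; (whole slice rotated 35° about Z — lengths, areas and connectivity unchanged). So its perimeter = 70.00 mm. Layer 16 (z = 4): the cube (footprint 19×16) is included at this height (perimeter 70.00 mm); the cube at (15.5, 11) (footprint 19×13) is included at this height (perimeter 64.00 mm); Combining (union): the regions partially overlap (shared area 17.50 mm²), so the edge portions inside another operand are dropped and the merged outline is re-measured after clipping — boundary = 117.00 mm; (whole slice rotated 35° about Z — lengths, areas and connectivity unchanged). So its perimeter = 117.00 mm. Layer 16 is larger (117.00 vs 70.00 mm).

layer 16 (z = 4 mm)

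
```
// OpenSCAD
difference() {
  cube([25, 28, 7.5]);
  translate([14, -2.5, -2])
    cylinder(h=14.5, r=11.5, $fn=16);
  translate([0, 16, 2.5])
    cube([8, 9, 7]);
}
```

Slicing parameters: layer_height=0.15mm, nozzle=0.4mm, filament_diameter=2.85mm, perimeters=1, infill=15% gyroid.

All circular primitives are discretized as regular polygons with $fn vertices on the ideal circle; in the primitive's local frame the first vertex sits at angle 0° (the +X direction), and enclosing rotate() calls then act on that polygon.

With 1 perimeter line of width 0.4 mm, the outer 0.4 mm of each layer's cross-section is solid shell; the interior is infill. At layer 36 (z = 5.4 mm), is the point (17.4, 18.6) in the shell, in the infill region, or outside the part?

At z = 5.4 mm: the cube is present — its section is the full 25×28 rectangle; the r=11.5 cylinder at (14, -2.5) contributes a regular 16-gon of circumradius 11.5; the 8×9 cube at (0, 16) contributes its full rectangle; After the difference (first − rest): starting from the 25×28 cube, the r=11.5 cylinder at (14, -2.5) partially overlaps it — only the 146.18 mm² overlap (of its 404.88 mm²) is removed, clipping the outline; the 8×9 cube at (0, 16) lies inside it touching the edge (removes its full 72.00 mm²) — 1 connected region. Overall, the cross-section is a single solid region. The nearest boundary edge runs (25.00, 28.00)→(25.00, 0.01); distance from the point to it = 7.60 mm. The point is inside the cross-section and 7.60 mm from the nearest boundary — more than the 0.4 mm shell width (1 × 0.4), so it's in the infill interior.

infill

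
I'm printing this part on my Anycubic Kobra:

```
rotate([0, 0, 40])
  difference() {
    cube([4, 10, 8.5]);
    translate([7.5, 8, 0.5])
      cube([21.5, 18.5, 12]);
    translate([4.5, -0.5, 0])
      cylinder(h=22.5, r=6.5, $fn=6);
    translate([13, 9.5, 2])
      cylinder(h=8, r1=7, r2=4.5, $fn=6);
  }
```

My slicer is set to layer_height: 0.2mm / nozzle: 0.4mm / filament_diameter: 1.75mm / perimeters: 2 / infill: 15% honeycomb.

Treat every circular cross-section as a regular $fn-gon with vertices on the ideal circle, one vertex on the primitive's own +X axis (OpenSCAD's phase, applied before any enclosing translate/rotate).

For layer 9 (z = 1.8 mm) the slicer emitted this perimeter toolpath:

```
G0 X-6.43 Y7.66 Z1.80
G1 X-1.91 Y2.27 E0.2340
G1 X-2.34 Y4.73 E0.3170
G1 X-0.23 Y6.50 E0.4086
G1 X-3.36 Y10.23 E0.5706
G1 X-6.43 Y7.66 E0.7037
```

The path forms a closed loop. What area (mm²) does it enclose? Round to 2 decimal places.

20.86 mm²

Apply the shoelace formula to the sequence of (X, Y) vertices; enclosed area = 20.86 mm².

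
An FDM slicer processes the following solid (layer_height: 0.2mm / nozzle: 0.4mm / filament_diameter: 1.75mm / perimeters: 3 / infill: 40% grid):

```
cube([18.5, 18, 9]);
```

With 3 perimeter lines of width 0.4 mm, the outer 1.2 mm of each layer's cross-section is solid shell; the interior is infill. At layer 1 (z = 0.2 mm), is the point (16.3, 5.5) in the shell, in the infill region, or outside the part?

At z = 0.2 mm: the cube (footprint 18.5×18) is included at this height. Overall, the cross-section is a single solid region. The nearest boundary edge runs (18.50, 0.00)→(18.50, 18.00); distance from the point to it = 2.20 mm. The point is inside the cross-section and 2.20 mm from the nearest boundary — more than the 1.2 mm shell width (3 × 0.4), so it's in the infill interior.

infill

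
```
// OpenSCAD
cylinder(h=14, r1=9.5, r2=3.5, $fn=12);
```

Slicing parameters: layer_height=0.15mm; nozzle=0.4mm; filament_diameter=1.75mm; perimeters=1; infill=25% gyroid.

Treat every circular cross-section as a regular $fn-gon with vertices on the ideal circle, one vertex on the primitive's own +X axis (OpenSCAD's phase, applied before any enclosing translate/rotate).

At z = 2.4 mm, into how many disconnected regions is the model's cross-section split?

1

At z = 2.4 mm: the cone: at t=0.171 of its height the radius interpolates to r₁+(r₂−r₁)t = 8.471, giving a regular 12-gon of that circumradius. The result has 1 disconnected region.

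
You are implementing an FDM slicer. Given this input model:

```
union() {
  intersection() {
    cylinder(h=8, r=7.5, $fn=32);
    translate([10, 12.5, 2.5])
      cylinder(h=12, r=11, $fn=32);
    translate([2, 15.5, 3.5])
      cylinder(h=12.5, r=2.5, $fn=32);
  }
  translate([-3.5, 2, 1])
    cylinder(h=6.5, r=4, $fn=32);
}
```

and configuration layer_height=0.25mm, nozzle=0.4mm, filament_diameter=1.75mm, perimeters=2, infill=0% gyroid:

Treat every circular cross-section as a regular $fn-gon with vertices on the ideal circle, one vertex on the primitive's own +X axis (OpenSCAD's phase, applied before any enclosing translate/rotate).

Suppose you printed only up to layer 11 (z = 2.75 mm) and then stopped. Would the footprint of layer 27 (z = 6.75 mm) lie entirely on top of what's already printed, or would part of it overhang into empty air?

entirely on top

Compare the two slices. At z = 2.75: the r=7.5 cylinder gives a regular 32-gon of circumradius 7.5 (constant along its height) (area = (32/2)·7.500²·sin(360°/32) = 175.58 mm²); the r=11 cylinder at (10, 12.5) contributes a regular 32-gon of circumradius 11 (area = (32/2)·11.000²·sin(360°/32) = 377.69 mm²); the cylinder at (2, 15.5) is not intersected at this z (z outside [3.5, 16]); After intersecting: at least one operand is absent at this height, so nothing remains; the cylinder at (-3.5, 2): section is a regular 32-gon, circumradius r=4 (area = (32/2)·4.000²·sin(360°/32) = 49.94 mm²); Taking the union: only the r=4 cylinder at (-3.5, 2) is present, so the union is just that shape — area = 49.94 mm². At z = 6.75: the r=7.5 cylinder contributes a regular 32-gon of circumradius 7.5 (area = (32/2)·7.500²·sin(360°/32) = 175.58 mm²); the cylinder at (10, 12.5): section is a regular 32-gon, circumradius r=11 (area = (32/2)·11.000²·sin(360°/32) = 377.69 mm²); the cylinder at (2, 15.5): section is a regular 32-gon, circumradius r=2.5 (area = (32/2)·2.500²·sin(360°/32) = 19.51 mm²); Taking the intersection: the r=11 cylinder at (10, 12.5) partially overlaps the r=7.5 cylinder; clipping to the common part keeps 14.72 mm²; the r=2.5 cylinder at (2, 15.5) does not overlap the running intersection (empty) — nothing remains; the cylinder at (-3.5, 2): section is a regular 32-gon, circumradius r=4 (area = (32/2)·4.000²·sin(360°/32) = 49.94 mm²); Combining (union): only the r=4 cylinder at (-3.5, 2) is present, so the union is just that shape — area = 49.94 mm². Checking containment: the cross-section at z = 6.75 is a subset of the cross-section at z = 2.75.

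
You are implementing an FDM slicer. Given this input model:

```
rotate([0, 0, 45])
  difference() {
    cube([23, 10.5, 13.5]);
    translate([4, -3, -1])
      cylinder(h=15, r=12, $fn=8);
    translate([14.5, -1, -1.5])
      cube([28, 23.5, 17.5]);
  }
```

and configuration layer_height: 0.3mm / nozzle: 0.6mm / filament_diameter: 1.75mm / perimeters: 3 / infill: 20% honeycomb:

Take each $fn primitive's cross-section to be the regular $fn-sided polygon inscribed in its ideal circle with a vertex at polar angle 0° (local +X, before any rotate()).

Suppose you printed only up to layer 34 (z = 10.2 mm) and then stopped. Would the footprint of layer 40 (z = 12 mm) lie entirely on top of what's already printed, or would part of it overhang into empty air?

Compare the two slices. At z = 10.2: the cube is present — its section is the full 23×10.5 rectangle (area 241.50 mm²); the r=12 cylinder at (4, -3) gives a regular 8-gon of circumradius 12 (constant along its height) (area = (8/2)·12.000²·sin(360°/8) = 407.29 mm²); the 28×23.5 cube at (14.5, -1) contributes its full rectangle (area 658.00 mm²); Subtracting the remaining from the first: starting from the 23×10.5 cube (241.50 mm²), the r=12 cylinder at (4, -3) partially overlaps it — only the 100.37 mm² overlap (of its 407.29 mm²) is removed, clipping the outline; the 28×23.5 cube at (14.5, -1) partially overlaps it — only the 89.17 mm² overlap (of its 658.00 mm²) is removed, clipping the outline — area = 51.96 mm²; (whole slice rotated 45° about Z — lengths, areas and connectivity unchanged). At z = 12: the cube is present — its section is the full 23×10.5 rectangle (area 241.50 mm²); the r=12 cylinder at (4, -3) contributes a regular 8-gon of circumradius 12 (area = (8/2)·12.000²·sin(360°/8) = 407.29 mm²); the cube at (14.5, -1) is present — its section is the full 28×23.5 rectangle (area 658.00 mm²); Subtracting the remaining from the first: starting from the 23×10.5 cube (241.50 mm²), the r=12 cylinder at (4, -3) partially overlaps it — only the 100.37 mm² overlap (of its 407.29 mm²) is removed, clipping the outline; the 28×23.5 cube at (14.5, -1) partially overlaps it — only the 89.17 mm² overlap (of its 658.00 mm²) is removed, clipping the outline — area = 51.96 mm²; (whole slice rotated 45° about Z — lengths, areas and connectivity unchanged). Checking containment: the cross-section at z = 12 is a subset of the cross-section at z = 10.2.

entirely on top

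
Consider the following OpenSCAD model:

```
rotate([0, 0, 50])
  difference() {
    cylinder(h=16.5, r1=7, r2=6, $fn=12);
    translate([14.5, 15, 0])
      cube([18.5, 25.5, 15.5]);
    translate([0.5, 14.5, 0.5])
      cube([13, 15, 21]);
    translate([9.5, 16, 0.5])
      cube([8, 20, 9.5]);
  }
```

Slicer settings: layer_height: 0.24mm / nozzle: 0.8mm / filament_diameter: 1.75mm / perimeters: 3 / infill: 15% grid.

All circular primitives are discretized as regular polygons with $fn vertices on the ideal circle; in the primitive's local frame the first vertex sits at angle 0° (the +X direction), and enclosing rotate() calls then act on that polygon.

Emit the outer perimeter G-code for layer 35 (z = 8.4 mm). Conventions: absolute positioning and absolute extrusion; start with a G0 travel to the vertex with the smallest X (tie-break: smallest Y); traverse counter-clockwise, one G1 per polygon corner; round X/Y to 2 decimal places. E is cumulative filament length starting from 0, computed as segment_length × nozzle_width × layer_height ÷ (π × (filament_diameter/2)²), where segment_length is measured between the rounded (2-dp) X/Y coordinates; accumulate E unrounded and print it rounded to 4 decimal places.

G0 X-6.39 Y1.13 Z8.40
G1 X-6.10 Y-2.22 E0.2684
G1 X-4.17 Y-4.97 E0.5366
G1 X-1.13 Y-6.39 E0.8044
G1 X2.22 Y-6.10 E1.0728
G1 X4.97 Y-4.17 E1.3410
G1 X6.39 Y-1.13 E1.6089
G1 X6.10 Y2.22 E1.8773
G1 X4.17 Y4.97 E2.1455
G1 X1.13 Y6.39 E2.4133
G1 X-2.22 Y6.10 E2.6817
G1 X-4.97 Y4.17 E2.9499
G1 X-6.39 Y1.13 E3.2177

At z = 8.4 mm: the cone contributes a regular 12-gon of circumradius 6.491 (interpolated between r1=7 and r2=6 at t=0.509); the cube at (14.5, 15) is present — its section is the full 18.5×25.5 rectangle; the cube at (0.5, 14.5) is present — its section is the full 13×15 rectangle; the cube at (9.5, 16) is present — its section is the full 8×20 rectangle; Taking the first minus the rest: starting from the cone, the 18.5×25.5 cube at (14.5, 15) misses the remaining region (no effect); the 13×15 cube at (0.5, 14.5) misses the remaining region (no effect); the 8×20 cube at (9.5, 16) misses the remaining region (no effect) — 1 connected region; (whole slice rotated 50° about Z — lengths, areas and connectivity unchanged). The outline is a single polygon with 12 vertices. Extrusion per mm of travel: 0.8 × 0.24 / (π × 0.875²) = 0.079824. Accumulating E over each segment gives final E = 3.2177.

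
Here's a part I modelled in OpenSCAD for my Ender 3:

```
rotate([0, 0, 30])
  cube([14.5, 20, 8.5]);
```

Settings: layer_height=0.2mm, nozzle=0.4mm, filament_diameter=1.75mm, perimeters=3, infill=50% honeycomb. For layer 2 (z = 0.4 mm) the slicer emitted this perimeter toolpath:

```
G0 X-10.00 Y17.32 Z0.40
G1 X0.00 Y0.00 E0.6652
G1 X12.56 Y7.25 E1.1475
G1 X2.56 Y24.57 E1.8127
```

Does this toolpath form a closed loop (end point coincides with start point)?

Start point (G0): (-10.00, 17.32). End point (last G1): the path does not return to the start — open.

no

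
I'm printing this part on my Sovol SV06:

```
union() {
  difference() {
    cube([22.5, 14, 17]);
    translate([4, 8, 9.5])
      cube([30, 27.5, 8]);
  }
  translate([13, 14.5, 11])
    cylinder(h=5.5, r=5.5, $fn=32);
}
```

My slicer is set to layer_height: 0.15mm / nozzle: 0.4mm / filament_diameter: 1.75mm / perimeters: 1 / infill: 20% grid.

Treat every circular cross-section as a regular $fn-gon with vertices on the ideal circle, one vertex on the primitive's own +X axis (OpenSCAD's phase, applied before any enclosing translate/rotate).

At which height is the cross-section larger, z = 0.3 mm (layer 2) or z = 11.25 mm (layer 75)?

layer 2 (z = 0.3 mm)

Layer 2 (z = 0.3): the cube is present — its section is the full 22.5×14 rectangle (area 315.00 mm²); the cube at (4, 8) is absent (z outside [9.5, 17.5]); Subtracting the remaining from the first: none of the subtracted shapes is present at this height, so the 22.5×14 cube is unchanged — area = 315.00 mm²; the cylinder at (13, 14.5) does not reach this height (z outside [11, 16.5]); Combining (union): only that combined region is present, so the union is just that shape — area = 315.00 mm². So its area = 315.00 mm². Layer 75 (z = 11.25): the 22.5×14 cube contributes its full rectangle (area 315.00 mm²); the cube at (4, 8) (footprint 30×27.5) is included at this height (area 825.00 mm²); Subtracting the remaining from the first: starting from the 22.5×14 cube (315.00 mm²), the 30×27.5 cube at (4, 8) partially overlaps it — only the 111.00 mm² overlap (of its 825.00 mm²) is removed, clipping the outline — area = 204.00 mm²; the r=5.5 cylinder at (13, 14.5) gives a regular 32-gon of circumradius 5.5 (constant along its height) (area = (32/2)·5.500²·sin(360°/32) = 94.42 mm²); Combining (union): the 2 present regions are separate (no shared area or edge), so areas and boundary lengths simply add and each stays a separate island — area = 298.42 mm². So its area = 298.42 mm². Layer 2 is larger (315.00 vs 298.42 mm²).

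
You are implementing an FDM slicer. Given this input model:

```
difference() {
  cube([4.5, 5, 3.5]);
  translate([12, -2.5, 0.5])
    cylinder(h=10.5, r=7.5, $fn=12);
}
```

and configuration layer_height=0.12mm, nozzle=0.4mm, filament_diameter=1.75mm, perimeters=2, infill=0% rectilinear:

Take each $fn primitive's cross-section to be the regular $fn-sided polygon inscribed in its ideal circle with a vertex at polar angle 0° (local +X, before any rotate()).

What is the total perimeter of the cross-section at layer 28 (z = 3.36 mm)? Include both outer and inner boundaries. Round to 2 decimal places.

19.00 mm

At z = 3.36 mm: the cube (footprint 4.5×5) is included at this height (perimeter 19.00 mm); the r=7.5 cylinder at (12, -2.5) gives a regular 12-gon of circumradius 7.5 (constant along its height) (perimeter = 2·12·7.500·sin(180°/12) = 46.59 mm); Taking the first minus the rest: starting from the 4.5×5 cube, the r=7.5 cylinder at (12, -2.5) misses the remaining region (no effect) — boundary = 19.00 mm. Overall, the cross-section is a single solid region. Total boundary length (outer) = 19.00 mm.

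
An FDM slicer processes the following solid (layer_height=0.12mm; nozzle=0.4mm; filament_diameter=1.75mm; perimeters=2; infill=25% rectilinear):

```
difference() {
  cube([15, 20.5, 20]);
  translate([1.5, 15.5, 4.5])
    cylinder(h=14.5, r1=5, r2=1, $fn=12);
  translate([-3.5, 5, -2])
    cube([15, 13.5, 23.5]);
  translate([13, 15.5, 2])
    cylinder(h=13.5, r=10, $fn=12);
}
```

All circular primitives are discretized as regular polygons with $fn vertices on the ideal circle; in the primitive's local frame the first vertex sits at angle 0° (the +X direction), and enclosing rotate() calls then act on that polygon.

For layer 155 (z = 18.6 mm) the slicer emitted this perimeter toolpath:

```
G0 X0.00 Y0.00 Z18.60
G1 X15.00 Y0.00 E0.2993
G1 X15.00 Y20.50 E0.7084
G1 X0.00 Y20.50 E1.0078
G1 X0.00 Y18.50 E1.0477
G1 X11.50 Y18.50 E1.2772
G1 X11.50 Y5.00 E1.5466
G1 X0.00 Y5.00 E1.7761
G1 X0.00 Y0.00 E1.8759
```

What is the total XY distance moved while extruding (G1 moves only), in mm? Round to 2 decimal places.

Sum the Euclidean lengths of each G1 segment: total = 94.00 mm.

94.00 mm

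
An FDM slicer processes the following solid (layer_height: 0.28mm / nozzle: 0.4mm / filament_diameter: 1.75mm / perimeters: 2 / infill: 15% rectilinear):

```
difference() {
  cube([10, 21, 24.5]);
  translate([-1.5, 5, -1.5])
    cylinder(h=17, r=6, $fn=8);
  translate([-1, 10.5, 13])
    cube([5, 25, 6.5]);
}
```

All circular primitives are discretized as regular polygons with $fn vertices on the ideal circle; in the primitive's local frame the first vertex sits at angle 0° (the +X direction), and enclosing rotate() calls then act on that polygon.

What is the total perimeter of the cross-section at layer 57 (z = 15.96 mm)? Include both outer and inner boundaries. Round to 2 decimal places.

62.00 mm

At z = 15.96 mm: the cube (footprint 10×21) is included at this height (perimeter 62.00 mm); the cylinder at (-1.5, 5) is not intersected at this z (z outside [-1.5, 15.5]); the 5×25 cube at (-1, 10.5) contributes its full rectangle (perimeter 60.00 mm); Subtracting the remaining from the first: starting from the 10×21 cube, the 5×25 cube at (-1, 10.5) partially overlaps it — only the 42.00 mm² overlap (of its 125.00 mm²) is removed, clipping the outline — boundary = 62.00 mm. Overall, the cross-section is a single solid region. Total boundary length (outer) = 62.00 mm.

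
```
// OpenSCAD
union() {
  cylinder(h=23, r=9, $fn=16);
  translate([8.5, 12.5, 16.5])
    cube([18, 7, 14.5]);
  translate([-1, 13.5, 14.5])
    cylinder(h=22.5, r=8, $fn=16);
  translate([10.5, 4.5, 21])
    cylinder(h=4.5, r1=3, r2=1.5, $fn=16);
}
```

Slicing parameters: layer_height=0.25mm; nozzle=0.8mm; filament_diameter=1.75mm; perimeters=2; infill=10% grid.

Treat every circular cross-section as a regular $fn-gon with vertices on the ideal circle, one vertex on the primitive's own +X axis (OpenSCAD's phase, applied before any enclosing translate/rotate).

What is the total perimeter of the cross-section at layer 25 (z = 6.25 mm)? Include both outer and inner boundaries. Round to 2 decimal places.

56.19 mm

At z = 6.25 mm: the r=9 cylinder contributes a regular 16-gon of circumradius 9 (perimeter = 2·16·9.000·sin(180°/16) = 56.19 mm); the cube at (8.5, 12.5) is not intersected at this z (z outside [16.5, 31]); the cylinder at (-1, 13.5) is not intersected at this z (z outside [14.5, 37]); the cone at (10.5, 4.5) is not intersected at this z (z outside [21, 25.5]); Merging all regions: only the r=9 cylinder is present, so the union is just that shape — boundary = 56.19 mm. Overall, the cross-section is a single solid region. Total boundary length (outer) = 56.19 mm.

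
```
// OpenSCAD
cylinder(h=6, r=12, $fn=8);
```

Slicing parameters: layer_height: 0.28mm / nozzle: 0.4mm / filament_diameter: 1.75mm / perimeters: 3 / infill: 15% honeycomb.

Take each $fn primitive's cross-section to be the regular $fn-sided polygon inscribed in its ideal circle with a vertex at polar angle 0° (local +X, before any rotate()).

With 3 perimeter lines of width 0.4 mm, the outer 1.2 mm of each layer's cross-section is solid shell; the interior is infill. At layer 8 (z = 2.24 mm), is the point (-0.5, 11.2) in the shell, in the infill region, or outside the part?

shell

At z = 2.24 mm: the r=12 cylinder contributes a regular 8-gon of circumradius 12. Overall, the cross-section is a single solid region. The nearest boundary edge runs (0.00, 12.00)→(-8.49, 8.49); distance from the point to it = 0.55 mm. The point is inside the cross-section, 0.55 mm from the nearest boundary — within the 1.2 mm shell band (3 × 0.4).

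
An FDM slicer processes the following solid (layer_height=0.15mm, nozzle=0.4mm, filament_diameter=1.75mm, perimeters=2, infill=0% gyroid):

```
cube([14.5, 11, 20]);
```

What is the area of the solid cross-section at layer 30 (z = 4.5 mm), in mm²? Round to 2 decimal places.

At z = 4.5 mm: the cube (footprint 14.5×11) is included at this height (area 159.50 mm²). Overall, the cross-section is a single solid region. Net area = 159.50 mm².

159.50 mm²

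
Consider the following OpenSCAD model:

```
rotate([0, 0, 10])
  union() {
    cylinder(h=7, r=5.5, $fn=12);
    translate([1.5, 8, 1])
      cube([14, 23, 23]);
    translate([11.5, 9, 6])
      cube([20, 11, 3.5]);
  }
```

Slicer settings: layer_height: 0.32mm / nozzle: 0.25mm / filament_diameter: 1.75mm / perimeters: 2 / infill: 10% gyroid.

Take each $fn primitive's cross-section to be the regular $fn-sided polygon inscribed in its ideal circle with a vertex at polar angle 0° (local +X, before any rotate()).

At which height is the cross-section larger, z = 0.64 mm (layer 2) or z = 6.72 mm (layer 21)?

Layer 2 (z = 0.64): the r=5.5 cylinder contributes a regular 12-gon of circumradius 5.5 (area = (12/2)·5.500²·sin(360°/12) = 90.75 mm²); the cube at (1.5, 8) is absent (z outside [1, 24]); the cube at (11.5, 9) is absent (z outside [6, 9.5]); Taking the union: only the r=5.5 cylinder is present, so the union is just that shape — area = 90.75 mm²; (whole slice rotated 10° about Z — lengths, areas and connectivity unchanged). So its area = 90.75 mm². Layer 21 (z = 6.72): the cylinder: section is a regular 12-gon, circumradius r=5.5 (area = (12/2)·5.500²·sin(360°/12) = 90.75 mm²); the 14×23 cube at (1.5, 8) contributes its full rectangle (area 322.00 mm²); the cube at (11.5, 9) is present — its section is the full 20×11 rectangle (area 220.00 mm²); Combining (union): the regions partially overlap — summed areas 632.75 mm² minus the doubly-counted overlap 44.00 mm² gives 588.75 mm² — area = 588.75 mm²; (rotated 10° about Z; rotation is an isometry so areas/perimeters/island counts are preserved). So its area = 588.75 mm². Layer 21 is larger (588.75 vs 90.75 mm²).

layer 21 (z = 6.72 mm)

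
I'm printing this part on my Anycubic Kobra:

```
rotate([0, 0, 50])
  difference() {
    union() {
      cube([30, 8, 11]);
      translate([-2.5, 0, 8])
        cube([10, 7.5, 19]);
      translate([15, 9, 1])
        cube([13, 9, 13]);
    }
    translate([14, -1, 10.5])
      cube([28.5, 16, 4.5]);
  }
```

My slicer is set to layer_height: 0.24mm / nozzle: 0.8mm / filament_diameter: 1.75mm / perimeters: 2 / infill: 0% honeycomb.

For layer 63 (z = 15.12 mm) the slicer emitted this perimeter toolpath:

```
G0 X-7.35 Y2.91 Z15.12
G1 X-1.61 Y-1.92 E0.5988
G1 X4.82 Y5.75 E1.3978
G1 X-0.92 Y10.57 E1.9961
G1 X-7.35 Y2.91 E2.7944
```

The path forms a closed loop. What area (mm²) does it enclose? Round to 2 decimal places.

Apply the shoelace formula to the sequence of (X, Y) vertices; enclosed area = 75.02 mm².

75.02 mm²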